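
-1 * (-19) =19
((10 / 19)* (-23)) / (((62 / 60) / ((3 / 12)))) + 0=-2.93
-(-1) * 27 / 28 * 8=54 / 7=7.71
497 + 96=593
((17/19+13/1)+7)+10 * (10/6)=37.56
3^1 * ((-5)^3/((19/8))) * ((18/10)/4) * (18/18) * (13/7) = -17550/133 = -131.95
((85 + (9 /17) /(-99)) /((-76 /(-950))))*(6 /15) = 79470 /187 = 424.97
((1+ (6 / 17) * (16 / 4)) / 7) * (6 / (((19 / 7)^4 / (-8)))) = -675024 / 2215457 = -0.30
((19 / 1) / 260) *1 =19 / 260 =0.07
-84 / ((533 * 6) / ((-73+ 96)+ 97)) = -1680 / 533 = -3.15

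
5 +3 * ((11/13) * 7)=296/13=22.77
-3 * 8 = -24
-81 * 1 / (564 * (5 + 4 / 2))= -27 / 1316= -0.02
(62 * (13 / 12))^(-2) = 36 / 162409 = 0.00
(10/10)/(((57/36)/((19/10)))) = 6/5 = 1.20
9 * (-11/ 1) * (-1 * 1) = 99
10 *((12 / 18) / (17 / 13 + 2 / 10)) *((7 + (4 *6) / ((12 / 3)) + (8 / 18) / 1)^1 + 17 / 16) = 678925 / 10584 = 64.15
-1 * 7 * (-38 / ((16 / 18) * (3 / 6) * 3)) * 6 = 1197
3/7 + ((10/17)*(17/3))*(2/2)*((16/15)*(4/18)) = 691/567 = 1.22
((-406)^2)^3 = 4478743609109056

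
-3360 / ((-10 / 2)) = 672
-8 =-8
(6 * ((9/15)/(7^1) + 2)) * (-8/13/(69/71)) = -7.92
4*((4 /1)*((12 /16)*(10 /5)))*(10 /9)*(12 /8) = 40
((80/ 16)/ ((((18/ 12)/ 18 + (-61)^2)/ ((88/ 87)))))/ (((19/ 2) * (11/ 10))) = 3200/ 24603803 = 0.00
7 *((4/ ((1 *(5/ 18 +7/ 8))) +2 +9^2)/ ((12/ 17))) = 854063/ 996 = 857.49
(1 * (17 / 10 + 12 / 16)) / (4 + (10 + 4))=49 / 360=0.14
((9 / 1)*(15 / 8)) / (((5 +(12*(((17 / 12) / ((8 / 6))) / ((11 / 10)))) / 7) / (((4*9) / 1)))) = 18711 / 205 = 91.27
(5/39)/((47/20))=100/1833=0.05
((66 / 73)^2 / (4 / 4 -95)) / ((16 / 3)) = -0.00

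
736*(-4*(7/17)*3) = -61824/17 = -3636.71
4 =4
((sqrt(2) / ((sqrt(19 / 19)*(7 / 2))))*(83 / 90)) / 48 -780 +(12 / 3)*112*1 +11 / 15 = -4969 / 15 +83*sqrt(2) / 15120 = -331.26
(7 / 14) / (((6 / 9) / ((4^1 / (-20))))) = -3 / 20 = -0.15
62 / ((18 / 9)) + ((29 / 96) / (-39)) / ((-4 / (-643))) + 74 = 1553833 / 14976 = 103.75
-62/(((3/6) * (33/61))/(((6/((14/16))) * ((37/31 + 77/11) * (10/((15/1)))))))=-1983232/231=-8585.42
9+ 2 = 11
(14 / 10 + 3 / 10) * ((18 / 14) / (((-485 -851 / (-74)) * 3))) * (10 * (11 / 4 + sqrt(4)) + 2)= -5049 / 66290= -0.08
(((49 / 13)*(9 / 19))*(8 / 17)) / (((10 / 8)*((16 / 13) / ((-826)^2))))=601767432 / 1615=372611.41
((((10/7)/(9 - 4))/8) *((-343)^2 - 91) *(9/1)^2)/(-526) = -646.54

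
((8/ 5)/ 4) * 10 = 4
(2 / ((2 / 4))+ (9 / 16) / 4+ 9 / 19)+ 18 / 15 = 35351 / 6080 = 5.81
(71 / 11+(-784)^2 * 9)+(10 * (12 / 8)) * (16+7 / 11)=5532160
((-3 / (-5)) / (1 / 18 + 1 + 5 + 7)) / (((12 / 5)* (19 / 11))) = 99 / 8930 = 0.01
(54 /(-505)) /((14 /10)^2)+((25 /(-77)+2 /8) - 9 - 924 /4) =-52289581 /217756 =-240.13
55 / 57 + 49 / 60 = 677 / 380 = 1.78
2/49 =0.04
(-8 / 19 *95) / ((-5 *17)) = 8 / 17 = 0.47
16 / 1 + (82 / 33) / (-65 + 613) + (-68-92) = -1302007 / 9042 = -144.00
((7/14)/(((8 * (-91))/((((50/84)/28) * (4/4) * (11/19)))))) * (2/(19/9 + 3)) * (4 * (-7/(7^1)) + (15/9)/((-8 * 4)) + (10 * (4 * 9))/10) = -843425/7981395968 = -0.00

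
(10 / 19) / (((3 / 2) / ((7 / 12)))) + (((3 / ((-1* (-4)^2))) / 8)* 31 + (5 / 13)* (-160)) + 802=210545389 / 284544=739.94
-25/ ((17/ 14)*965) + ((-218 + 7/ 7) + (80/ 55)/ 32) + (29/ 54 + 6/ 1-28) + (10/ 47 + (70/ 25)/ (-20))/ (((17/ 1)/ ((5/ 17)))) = -1856453914109/ 7785911430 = -238.44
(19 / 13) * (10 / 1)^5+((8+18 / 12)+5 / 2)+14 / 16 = 146166.72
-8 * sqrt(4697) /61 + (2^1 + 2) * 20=80 - 8 * sqrt(4697) /61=71.01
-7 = -7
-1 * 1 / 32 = -1 / 32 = -0.03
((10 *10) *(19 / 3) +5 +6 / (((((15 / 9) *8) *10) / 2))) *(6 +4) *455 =17428957 / 6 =2904826.17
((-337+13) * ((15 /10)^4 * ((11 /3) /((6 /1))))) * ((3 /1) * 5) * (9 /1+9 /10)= -2381643 /16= -148852.69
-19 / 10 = -1.90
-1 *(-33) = 33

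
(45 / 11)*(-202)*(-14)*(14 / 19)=8524.59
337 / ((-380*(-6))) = 337 / 2280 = 0.15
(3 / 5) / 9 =1 / 15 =0.07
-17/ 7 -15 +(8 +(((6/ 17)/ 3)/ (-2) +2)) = -7.49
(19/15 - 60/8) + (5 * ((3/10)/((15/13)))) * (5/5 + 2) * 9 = 433/15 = 28.87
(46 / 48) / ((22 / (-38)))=-437 / 264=-1.66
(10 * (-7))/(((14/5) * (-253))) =25/253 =0.10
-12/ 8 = -3/ 2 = -1.50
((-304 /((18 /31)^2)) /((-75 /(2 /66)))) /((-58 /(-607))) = 22166426 /5813775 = 3.81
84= 84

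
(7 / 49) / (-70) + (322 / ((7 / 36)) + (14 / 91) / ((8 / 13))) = 1623123 / 980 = 1656.25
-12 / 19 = -0.63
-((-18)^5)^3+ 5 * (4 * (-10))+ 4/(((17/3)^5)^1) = 9579264905789834412913796/1419857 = 6746640616477458232.00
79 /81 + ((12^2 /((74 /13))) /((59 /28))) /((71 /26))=67438495 /12554433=5.37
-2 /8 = -1 /4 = -0.25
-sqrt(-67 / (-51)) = -sqrt(3417) / 51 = -1.15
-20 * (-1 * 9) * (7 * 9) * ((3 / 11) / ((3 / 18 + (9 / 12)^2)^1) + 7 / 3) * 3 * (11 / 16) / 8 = 253287 / 32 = 7915.22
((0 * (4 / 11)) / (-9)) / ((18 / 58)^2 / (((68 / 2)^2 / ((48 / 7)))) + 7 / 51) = 0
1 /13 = 0.08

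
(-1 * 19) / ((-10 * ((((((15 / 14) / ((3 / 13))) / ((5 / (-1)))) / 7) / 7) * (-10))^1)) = 6517 / 650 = 10.03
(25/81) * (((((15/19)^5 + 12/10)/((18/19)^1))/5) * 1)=6217823/63336006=0.10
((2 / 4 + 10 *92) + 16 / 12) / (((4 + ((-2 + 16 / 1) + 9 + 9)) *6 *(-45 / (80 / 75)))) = -5531 / 54675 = -0.10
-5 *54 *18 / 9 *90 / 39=-1246.15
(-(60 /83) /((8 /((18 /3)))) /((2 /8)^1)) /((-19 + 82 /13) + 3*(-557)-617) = 2340 /2482447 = 0.00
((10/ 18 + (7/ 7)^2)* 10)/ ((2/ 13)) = 910/ 9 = 101.11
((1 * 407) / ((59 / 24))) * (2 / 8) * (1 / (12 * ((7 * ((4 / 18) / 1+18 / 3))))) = 3663 / 46256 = 0.08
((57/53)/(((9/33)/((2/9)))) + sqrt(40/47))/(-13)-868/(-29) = 5370346/179829-2 * sqrt(470)/611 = 29.79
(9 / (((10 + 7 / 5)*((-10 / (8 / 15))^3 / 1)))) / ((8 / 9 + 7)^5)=-419904 / 107126117715625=-0.00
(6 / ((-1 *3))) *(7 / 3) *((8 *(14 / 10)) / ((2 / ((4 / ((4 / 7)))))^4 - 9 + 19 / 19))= 235298 / 35985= 6.54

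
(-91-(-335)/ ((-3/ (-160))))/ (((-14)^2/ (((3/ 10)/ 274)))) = 53327/ 537040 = 0.10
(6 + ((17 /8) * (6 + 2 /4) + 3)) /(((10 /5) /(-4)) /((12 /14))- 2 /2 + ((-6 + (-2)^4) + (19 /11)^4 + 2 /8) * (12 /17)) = 272542215 /142589188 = 1.91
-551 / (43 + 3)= -551 / 46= -11.98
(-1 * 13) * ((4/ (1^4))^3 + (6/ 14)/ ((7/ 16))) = -844.73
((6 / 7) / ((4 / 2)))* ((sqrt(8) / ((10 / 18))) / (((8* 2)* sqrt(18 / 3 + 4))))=27* sqrt(5) / 1400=0.04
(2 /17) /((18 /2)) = 2 /153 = 0.01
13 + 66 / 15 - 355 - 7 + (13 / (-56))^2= -5402483 / 15680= -344.55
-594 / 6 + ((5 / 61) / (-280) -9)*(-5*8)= 111452 / 427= 261.01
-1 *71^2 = -5041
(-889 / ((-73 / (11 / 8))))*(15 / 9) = 48895 / 1752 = 27.91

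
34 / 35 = 0.97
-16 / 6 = -8 / 3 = -2.67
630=630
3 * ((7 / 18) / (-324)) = -7 / 1944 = -0.00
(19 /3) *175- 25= 3250 /3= 1083.33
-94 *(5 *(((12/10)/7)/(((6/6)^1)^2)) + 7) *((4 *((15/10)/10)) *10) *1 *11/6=-56870/7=-8124.29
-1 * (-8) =8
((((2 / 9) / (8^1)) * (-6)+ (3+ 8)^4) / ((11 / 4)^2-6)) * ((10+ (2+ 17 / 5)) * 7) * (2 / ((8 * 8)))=9469691 / 300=31565.64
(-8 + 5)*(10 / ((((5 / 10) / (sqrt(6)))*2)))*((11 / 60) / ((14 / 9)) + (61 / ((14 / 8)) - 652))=74043*sqrt(6) / 4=45341.89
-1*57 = -57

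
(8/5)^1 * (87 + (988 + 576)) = 13208/5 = 2641.60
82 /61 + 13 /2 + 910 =111977 /122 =917.84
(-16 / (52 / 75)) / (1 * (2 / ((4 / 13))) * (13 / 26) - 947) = 48 / 1963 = 0.02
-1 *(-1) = 1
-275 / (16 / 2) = -275 / 8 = -34.38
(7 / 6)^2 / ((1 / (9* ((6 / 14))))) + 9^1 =57 / 4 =14.25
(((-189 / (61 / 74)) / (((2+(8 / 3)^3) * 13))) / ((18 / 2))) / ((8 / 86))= -902097 / 897676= -1.00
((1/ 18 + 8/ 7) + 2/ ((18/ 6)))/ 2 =235/ 252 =0.93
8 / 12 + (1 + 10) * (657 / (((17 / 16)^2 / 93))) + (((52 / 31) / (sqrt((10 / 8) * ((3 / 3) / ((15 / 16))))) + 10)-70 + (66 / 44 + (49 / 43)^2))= 26 * sqrt(3) / 31 + 1908656995171 / 3206166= 595309.68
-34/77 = -0.44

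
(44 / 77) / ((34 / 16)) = 32 / 119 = 0.27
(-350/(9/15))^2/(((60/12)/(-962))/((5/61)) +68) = 589225000/117639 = 5008.76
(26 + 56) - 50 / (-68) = 82.74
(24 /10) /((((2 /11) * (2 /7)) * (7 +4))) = 4.20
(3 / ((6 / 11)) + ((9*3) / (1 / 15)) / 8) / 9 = 449 / 72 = 6.24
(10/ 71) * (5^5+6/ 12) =31255/ 71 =440.21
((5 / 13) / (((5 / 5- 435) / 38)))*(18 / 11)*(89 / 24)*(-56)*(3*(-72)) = -10957680 / 4433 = -2471.84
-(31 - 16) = -15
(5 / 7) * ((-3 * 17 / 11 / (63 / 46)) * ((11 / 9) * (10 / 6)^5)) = -12218750 / 321489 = -38.01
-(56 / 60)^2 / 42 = -14 / 675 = -0.02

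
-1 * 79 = -79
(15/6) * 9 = 45/2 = 22.50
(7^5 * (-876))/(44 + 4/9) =-33126597/100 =-331265.97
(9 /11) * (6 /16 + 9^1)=675 /88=7.67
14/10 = 7/5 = 1.40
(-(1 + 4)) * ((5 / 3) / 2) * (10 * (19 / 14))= -2375 / 42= -56.55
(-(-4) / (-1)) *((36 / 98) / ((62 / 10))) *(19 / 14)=-3420 / 10633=-0.32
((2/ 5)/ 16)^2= 1/ 1600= 0.00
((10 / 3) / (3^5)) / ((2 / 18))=10 / 81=0.12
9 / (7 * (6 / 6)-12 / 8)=18 / 11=1.64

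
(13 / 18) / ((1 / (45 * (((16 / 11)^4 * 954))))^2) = 26669262381.84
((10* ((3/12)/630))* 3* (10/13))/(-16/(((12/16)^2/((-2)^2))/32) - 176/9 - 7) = -15/6007274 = -0.00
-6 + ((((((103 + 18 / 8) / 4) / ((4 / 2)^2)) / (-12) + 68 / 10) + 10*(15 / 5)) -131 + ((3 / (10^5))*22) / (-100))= -6044891021 / 60000000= -100.75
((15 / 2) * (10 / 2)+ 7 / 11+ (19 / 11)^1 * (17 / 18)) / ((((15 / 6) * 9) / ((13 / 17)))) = 102362 / 75735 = 1.35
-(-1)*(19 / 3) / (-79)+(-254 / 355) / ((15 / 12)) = -274517 / 420675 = -0.65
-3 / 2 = -1.50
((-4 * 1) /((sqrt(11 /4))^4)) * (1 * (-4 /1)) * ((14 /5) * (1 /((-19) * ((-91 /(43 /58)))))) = 11008 /4333615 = 0.00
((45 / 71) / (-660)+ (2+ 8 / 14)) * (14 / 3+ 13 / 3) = 505899 / 21868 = 23.13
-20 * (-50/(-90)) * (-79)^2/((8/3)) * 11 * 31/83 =-53204525/498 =-106836.40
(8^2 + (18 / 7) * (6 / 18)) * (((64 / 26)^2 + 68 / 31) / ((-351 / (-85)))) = 185386360 / 1430247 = 129.62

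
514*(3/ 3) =514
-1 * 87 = -87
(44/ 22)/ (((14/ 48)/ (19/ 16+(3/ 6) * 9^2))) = 2001/ 7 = 285.86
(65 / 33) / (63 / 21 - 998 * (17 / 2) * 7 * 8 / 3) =-65 / 5225429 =-0.00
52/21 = 2.48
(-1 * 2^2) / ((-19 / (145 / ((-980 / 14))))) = -58 / 133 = -0.44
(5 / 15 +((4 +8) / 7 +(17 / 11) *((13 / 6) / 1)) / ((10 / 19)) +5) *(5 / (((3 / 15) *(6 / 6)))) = 115135 / 308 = 373.81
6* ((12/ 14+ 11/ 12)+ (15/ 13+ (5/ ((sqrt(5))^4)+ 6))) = 49837/ 910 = 54.77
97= 97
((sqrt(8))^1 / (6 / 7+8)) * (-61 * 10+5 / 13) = -55475 * sqrt(2) / 403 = -194.67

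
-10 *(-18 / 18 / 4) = 5 / 2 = 2.50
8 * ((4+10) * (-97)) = -10864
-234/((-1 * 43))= 234/43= 5.44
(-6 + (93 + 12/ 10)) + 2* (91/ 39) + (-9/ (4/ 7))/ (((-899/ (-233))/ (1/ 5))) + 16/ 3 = 1750957/ 17980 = 97.38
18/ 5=3.60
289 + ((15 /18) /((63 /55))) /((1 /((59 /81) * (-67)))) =7761527 /30618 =253.50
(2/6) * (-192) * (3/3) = -64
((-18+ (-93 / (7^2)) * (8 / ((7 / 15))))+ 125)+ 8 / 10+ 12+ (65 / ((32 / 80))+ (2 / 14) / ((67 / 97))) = 57445693 / 229810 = 249.97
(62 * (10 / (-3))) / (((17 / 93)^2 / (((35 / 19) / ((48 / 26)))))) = -67774525 / 10982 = -6171.42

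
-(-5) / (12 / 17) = 85 / 12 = 7.08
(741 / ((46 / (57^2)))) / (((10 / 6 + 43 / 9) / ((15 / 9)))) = 36112635 / 2668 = 13535.47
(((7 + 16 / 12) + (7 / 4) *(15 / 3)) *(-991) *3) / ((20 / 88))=-446941 / 2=-223470.50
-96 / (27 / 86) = -2752 / 9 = -305.78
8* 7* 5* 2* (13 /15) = 485.33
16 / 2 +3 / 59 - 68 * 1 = -3537 / 59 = -59.95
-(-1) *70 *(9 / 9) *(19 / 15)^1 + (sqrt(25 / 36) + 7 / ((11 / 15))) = 2179 / 22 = 99.05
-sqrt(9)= -3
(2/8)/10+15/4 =151/40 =3.78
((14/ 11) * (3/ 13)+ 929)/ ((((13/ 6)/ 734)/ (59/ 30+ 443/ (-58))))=-1785405.41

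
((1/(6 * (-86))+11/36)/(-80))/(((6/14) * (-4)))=329/148608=0.00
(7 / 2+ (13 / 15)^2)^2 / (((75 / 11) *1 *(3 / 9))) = 40255259 / 5062500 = 7.95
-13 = -13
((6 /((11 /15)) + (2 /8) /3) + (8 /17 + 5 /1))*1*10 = 154115 /1122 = 137.36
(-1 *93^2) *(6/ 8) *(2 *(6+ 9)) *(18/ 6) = -1167615/ 2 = -583807.50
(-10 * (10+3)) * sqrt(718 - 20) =-130 * sqrt(698) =-3434.56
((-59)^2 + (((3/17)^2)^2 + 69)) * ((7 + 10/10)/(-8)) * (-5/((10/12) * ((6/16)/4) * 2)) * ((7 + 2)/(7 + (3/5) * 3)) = 106739867160/918731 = 116181.85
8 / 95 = 0.08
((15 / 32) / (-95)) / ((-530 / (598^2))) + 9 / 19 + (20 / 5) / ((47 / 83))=41144981 / 3786320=10.87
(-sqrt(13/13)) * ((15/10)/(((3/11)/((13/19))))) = -143/38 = -3.76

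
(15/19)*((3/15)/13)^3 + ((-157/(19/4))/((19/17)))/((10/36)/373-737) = 3937232668341/98112796248025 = 0.04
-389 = -389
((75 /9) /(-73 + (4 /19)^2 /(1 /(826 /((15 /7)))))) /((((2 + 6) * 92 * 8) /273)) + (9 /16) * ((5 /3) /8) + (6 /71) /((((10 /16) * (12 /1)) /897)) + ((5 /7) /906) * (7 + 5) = 10.23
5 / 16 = 0.31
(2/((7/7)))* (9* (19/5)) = 342/5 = 68.40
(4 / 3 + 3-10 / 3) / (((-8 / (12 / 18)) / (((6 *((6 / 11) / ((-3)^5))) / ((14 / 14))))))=1 / 891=0.00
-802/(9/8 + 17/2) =-6416/77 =-83.32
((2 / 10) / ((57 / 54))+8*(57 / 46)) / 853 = 22074 / 1863805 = 0.01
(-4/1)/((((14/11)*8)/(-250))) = 1375/14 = 98.21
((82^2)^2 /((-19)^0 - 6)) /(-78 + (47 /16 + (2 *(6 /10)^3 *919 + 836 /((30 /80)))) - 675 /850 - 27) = -922328390400 /257395441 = -3583.31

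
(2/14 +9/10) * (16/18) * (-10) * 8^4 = -2392064/63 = -37969.27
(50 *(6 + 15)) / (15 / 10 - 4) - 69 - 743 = -1232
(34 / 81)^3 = 39304 / 531441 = 0.07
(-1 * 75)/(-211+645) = -75/434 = -0.17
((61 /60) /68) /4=61 /16320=0.00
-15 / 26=-0.58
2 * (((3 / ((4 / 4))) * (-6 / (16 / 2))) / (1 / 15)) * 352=-23760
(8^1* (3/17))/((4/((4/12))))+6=104/17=6.12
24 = 24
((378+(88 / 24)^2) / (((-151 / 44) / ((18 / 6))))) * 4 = -620048 / 453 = -1368.76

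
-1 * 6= -6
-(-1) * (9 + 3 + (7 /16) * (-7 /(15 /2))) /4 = 2.90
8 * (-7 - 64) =-568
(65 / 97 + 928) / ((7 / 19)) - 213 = 2307.68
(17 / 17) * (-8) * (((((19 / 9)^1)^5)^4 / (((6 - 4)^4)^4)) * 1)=-37589973457545958193355601 / 99595595440594360737792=-377.43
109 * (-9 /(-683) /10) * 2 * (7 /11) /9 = 0.02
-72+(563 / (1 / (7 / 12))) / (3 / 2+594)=-510571 / 7146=-71.45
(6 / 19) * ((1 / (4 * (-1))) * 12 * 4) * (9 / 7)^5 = -4251528 / 319333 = -13.31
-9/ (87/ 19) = -57/ 29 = -1.97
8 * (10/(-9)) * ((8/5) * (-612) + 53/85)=8698.46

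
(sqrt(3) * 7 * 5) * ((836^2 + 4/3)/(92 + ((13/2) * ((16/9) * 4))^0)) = 73384220 * sqrt(3)/279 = 455574.18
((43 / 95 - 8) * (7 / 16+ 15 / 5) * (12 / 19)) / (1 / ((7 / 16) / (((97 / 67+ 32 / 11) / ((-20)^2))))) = -3051677475 / 4636684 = -658.16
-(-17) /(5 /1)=17 /5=3.40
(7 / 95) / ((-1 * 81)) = -7 / 7695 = -0.00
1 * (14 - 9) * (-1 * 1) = -5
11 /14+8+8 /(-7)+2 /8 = 221 /28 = 7.89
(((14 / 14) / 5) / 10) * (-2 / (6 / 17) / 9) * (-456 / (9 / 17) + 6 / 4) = 87703 / 8100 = 10.83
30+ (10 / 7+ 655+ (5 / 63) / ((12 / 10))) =259495 / 378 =686.49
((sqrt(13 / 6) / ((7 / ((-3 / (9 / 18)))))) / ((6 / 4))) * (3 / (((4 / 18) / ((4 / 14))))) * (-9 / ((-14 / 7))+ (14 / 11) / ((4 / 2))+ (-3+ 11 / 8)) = -11.39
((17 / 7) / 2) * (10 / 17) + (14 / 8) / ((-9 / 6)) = -19 / 42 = -0.45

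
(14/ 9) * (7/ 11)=98/ 99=0.99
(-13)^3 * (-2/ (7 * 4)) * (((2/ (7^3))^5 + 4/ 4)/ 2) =10430392637415075/ 132931722278404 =78.46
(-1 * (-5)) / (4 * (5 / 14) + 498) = 35 / 3496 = 0.01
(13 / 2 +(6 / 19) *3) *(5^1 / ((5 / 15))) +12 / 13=55641 / 494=112.63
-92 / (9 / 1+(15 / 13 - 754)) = 598 / 4835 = 0.12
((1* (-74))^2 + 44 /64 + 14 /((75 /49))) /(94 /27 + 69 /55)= 651717099 /562640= 1158.32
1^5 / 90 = 1 / 90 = 0.01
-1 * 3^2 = -9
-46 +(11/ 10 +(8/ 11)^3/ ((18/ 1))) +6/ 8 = -10572337/ 239580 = -44.13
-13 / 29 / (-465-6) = 0.00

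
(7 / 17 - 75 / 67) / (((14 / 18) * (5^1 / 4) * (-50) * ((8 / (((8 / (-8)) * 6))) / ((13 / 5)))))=-141453 / 4983125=-0.03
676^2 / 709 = 456976 / 709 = 644.54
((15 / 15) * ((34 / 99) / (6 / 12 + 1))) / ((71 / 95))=6460 / 21087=0.31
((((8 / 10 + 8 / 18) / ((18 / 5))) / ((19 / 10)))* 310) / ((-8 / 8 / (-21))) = 607600 / 513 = 1184.41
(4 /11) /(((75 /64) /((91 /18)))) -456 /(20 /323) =-54669022 /7425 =-7362.83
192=192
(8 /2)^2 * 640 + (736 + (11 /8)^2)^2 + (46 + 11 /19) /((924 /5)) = 3324147692295 /5992448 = 554722.83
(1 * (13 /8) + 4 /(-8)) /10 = 9 /80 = 0.11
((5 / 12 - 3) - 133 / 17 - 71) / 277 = -0.29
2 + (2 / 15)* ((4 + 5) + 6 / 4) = 17 / 5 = 3.40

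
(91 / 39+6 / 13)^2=11881 / 1521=7.81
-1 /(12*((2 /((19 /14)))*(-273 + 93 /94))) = 893 /4295592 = 0.00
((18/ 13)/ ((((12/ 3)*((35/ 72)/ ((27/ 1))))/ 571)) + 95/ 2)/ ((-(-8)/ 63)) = 90300969/ 1040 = 86827.85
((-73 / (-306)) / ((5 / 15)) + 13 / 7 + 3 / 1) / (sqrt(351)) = 3979 * sqrt(39) / 83538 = 0.30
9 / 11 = 0.82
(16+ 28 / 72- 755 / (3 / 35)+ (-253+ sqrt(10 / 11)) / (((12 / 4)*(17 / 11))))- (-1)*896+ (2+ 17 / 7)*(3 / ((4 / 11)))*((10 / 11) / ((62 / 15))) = -34025573 / 4284+ sqrt(110) / 51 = -7942.27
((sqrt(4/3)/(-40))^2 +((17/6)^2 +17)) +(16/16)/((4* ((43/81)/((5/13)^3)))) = 8521233013/340095600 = 25.06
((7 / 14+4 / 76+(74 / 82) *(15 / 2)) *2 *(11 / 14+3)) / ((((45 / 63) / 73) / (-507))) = -11186907849 / 3895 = -2872120.12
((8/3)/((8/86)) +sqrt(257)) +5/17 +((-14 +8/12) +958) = 989.66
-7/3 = -2.33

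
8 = 8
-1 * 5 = -5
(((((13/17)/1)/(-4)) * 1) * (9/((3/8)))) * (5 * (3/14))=-585/119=-4.92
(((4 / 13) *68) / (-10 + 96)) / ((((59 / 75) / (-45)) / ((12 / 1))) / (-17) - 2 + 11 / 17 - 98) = -93636000 / 38238082519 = -0.00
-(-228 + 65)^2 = -26569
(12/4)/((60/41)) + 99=2021/20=101.05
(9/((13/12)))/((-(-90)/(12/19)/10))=144/247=0.58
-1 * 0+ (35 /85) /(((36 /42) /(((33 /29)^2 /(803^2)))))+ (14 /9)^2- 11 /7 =73293625255 /86398000542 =0.85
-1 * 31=-31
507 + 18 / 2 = 516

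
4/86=2/43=0.05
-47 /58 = -0.81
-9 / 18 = -1 / 2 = -0.50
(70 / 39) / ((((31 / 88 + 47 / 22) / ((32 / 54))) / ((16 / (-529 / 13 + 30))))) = -0.64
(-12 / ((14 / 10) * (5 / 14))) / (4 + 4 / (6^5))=-46656 / 7777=-6.00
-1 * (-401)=401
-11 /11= -1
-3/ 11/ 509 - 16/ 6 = -44801/ 16797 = -2.67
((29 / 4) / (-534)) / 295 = -29 / 630120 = -0.00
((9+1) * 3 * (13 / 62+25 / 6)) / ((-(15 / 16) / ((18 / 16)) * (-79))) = 4884 / 2449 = 1.99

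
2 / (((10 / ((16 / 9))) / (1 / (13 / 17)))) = 272 / 585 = 0.46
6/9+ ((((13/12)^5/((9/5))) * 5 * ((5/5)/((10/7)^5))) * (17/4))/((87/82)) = 5388626483347/1558683648000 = 3.46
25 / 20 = 5 / 4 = 1.25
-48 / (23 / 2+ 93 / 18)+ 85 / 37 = -539 / 925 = -0.58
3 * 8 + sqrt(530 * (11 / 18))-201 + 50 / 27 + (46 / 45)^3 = -15863039 / 91125 + sqrt(2915) / 3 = -156.08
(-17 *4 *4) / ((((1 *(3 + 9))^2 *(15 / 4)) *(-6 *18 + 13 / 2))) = 136 / 27405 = 0.00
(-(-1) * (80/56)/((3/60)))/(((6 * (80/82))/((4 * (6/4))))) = 205/7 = 29.29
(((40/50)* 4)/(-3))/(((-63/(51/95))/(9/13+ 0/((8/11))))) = 272/43225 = 0.01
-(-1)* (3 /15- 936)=-4679 /5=-935.80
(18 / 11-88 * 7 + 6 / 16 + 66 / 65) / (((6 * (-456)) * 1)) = 3506207 / 15649920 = 0.22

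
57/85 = 0.67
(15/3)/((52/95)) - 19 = -513/52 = -9.87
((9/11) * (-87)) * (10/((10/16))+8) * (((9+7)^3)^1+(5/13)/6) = -1000652076/143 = -6997566.97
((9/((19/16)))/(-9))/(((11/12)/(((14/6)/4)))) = -112/209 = -0.54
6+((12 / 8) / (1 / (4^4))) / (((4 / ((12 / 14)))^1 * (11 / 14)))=1218 / 11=110.73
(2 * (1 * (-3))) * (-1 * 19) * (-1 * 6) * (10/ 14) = -3420/ 7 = -488.57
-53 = -53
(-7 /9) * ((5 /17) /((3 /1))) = -35 /459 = -0.08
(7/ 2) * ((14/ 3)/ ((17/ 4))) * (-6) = -392/ 17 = -23.06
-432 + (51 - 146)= -527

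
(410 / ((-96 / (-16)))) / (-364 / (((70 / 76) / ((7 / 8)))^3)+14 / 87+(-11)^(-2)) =-1438690000 / 6567065063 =-0.22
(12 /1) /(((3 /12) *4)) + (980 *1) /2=502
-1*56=-56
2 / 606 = 1 / 303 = 0.00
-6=-6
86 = 86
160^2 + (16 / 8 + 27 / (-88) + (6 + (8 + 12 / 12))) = 2254269 / 88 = 25616.69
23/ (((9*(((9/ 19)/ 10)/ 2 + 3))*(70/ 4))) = 3496/ 72387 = 0.05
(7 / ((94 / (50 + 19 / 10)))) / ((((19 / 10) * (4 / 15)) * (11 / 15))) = 817425 / 78584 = 10.40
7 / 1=7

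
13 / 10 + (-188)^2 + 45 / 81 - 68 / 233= 741196471 / 20970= 35345.56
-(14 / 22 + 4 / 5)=-79 / 55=-1.44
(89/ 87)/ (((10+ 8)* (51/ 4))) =178/ 39933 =0.00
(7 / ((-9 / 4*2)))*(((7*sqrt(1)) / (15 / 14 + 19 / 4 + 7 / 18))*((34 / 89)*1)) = -93296 / 139285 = -0.67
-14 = -14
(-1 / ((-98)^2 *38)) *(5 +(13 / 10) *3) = -89 / 3649520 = -0.00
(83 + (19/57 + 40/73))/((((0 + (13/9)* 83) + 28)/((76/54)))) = 63460/79497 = 0.80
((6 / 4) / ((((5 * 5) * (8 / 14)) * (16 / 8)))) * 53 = 1113 / 400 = 2.78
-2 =-2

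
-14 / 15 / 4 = -7 / 30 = -0.23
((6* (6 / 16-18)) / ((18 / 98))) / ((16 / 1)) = -2303 / 64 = -35.98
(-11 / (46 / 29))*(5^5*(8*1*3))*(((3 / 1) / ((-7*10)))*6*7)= 21532500 / 23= 936195.65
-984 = -984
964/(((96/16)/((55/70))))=2651/21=126.24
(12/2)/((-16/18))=-27/4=-6.75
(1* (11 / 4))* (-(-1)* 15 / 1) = 165 / 4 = 41.25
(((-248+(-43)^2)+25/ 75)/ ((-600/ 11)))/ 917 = -13211/ 412650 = -0.03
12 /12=1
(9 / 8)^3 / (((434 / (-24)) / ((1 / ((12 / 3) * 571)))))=-2187 / 63440384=-0.00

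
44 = 44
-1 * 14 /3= -14 /3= -4.67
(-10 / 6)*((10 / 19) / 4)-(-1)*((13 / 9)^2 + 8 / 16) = 3643 / 1539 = 2.37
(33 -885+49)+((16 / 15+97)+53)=-9779 / 15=-651.93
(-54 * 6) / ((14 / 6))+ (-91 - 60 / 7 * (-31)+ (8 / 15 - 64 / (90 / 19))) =7207 / 315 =22.88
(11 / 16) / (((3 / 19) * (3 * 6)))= 209 / 864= 0.24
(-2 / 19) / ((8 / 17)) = -17 / 76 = -0.22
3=3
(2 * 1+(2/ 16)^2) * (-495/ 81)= -2365/ 192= -12.32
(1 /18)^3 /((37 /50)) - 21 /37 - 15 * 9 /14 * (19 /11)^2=-2680904027 /91384524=-29.34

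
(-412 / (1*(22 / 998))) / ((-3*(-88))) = -51397 / 726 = -70.79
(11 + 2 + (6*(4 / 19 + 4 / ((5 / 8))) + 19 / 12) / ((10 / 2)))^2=14670296641 / 32490000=451.53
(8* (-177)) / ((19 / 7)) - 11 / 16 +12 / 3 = -157585 / 304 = -518.37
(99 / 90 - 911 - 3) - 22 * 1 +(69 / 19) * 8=-172111 / 190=-905.85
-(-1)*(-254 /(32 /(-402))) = 25527 /8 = 3190.88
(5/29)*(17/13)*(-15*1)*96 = -122400/377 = -324.67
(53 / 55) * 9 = 477 / 55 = 8.67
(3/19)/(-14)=-3/266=-0.01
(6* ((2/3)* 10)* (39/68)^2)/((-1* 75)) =-507/2890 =-0.18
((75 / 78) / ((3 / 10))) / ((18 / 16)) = 1000 / 351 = 2.85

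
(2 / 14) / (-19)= -1 / 133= -0.01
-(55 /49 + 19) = -986 /49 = -20.12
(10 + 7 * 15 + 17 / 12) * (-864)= -100584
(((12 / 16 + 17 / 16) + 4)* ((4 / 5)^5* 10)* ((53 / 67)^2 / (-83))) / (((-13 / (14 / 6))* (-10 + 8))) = -39011392 / 3027269375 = -0.01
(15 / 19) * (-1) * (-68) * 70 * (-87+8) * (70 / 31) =-394842000 / 589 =-670359.93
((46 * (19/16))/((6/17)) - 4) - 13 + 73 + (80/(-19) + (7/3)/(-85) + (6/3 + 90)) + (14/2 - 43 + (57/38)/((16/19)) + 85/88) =150806383/568480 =265.28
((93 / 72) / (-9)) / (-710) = 31 / 153360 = 0.00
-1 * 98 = -98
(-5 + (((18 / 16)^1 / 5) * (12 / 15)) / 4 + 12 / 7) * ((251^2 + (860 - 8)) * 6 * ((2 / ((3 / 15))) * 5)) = -62078798.79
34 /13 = 2.62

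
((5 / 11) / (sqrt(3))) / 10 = sqrt(3) / 66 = 0.03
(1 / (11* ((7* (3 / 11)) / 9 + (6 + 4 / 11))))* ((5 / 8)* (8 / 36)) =5 / 2604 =0.00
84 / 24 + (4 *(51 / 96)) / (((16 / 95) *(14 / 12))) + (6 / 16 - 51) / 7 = 3173 / 448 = 7.08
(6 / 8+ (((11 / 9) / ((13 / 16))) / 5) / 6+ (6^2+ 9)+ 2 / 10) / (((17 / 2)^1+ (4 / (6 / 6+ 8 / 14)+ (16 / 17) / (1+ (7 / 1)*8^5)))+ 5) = 4617070530193 / 1610495322930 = 2.87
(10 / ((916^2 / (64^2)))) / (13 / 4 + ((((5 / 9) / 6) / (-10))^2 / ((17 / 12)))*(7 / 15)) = 39657600 / 2640247027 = 0.02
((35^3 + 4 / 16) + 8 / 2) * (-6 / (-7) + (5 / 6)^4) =2084103067 / 36288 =57432.29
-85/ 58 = -1.47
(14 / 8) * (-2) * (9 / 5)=-63 / 10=-6.30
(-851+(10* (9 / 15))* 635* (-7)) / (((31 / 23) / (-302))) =191160866 / 31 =6166479.55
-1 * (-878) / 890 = 439 / 445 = 0.99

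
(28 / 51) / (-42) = -2 / 153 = -0.01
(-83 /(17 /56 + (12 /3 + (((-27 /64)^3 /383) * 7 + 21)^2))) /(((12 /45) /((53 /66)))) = -38800686250861789184 /69119100433358812001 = -0.56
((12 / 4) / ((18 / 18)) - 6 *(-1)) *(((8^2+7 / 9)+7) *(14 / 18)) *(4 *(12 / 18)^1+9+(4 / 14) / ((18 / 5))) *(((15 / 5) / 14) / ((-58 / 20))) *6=-4780400 / 1827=-2616.53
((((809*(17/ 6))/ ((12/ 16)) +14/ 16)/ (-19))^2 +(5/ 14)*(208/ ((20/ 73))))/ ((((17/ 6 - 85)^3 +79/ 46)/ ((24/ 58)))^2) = 234945474618850416/ 16141196938904043145760887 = 0.00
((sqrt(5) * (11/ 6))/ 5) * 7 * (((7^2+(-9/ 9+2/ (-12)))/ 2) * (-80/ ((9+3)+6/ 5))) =-10045 * sqrt(5)/ 27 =-831.90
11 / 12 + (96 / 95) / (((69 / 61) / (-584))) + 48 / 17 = -230886317 / 445740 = -517.98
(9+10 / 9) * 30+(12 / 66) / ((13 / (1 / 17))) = 2212216 / 7293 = 303.33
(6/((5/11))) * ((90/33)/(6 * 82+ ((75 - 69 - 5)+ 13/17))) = 102/1399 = 0.07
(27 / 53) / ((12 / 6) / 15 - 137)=-405 / 108809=-0.00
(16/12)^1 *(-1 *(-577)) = 2308/3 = 769.33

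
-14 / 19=-0.74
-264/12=-22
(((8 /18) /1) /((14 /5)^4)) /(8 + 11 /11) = 625 /777924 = 0.00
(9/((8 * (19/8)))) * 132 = 1188/19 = 62.53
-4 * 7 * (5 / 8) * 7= -245 / 2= -122.50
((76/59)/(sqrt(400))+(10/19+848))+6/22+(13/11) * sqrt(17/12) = 13 * sqrt(51)/66+52336676/61655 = 850.27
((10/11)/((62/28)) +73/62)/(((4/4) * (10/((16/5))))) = 4332/8525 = 0.51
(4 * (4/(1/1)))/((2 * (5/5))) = 8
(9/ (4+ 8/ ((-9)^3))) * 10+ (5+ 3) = 44437/ 1454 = 30.56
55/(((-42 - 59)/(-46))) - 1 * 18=712/101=7.05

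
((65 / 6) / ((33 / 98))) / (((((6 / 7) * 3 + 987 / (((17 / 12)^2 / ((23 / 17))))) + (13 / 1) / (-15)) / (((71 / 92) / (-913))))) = -38885043925 / 953851188635796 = -0.00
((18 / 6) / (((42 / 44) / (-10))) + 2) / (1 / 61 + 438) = -12566 / 187033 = -0.07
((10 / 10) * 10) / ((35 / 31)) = 62 / 7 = 8.86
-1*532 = -532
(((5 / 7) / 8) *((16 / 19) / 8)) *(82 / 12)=205 / 3192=0.06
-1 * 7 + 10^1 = 3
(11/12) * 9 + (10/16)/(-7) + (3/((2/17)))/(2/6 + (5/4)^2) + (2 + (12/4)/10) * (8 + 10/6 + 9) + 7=781267/10920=71.54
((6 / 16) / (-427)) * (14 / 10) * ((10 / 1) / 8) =-3 / 1952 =-0.00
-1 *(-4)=4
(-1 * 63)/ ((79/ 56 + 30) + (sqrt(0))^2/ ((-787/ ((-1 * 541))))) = -3528/ 1759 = -2.01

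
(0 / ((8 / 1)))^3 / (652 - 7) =0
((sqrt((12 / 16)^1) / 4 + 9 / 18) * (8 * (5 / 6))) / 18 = 5 * sqrt(3) / 108 + 5 / 27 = 0.27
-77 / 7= -11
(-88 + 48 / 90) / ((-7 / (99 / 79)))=43296 / 2765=15.66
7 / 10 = 0.70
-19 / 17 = -1.12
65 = 65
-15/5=-3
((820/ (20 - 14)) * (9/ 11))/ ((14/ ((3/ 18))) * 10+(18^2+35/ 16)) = 19680/ 205249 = 0.10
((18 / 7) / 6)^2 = 9 / 49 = 0.18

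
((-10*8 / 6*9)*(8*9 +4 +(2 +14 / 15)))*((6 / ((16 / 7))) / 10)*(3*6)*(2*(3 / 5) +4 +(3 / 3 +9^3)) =-822600576 / 25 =-32904023.04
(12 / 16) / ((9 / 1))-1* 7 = -83 / 12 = -6.92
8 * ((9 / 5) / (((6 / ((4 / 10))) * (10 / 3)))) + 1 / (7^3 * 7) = 86561 / 300125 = 0.29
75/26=2.88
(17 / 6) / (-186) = -17 / 1116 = -0.02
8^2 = 64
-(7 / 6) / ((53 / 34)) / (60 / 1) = -119 / 9540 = -0.01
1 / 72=0.01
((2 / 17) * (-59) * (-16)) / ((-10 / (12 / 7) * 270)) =-1888 / 26775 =-0.07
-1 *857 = -857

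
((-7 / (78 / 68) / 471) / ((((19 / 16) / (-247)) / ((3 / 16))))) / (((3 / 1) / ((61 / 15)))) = 14518 / 21195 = 0.68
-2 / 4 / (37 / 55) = -55 / 74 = -0.74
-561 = -561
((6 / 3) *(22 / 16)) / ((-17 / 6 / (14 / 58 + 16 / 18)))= -3245 / 2958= -1.10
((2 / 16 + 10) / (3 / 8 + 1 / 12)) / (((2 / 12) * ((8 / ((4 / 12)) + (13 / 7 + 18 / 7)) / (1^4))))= 10206 / 2189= 4.66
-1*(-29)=29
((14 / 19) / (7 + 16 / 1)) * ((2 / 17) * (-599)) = -16772 / 7429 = -2.26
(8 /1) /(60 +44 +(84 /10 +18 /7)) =35 /503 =0.07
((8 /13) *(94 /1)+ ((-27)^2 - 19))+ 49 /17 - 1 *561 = 46350 /221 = 209.73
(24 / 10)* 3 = 36 / 5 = 7.20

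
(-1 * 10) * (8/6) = -40/3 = -13.33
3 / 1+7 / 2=13 / 2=6.50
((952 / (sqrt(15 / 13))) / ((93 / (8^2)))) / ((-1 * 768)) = -238 * sqrt(195) / 4185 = -0.79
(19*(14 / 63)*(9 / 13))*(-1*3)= -8.77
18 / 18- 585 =-584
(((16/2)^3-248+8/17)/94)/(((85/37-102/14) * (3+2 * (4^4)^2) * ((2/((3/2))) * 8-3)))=-62382/111147311975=-0.00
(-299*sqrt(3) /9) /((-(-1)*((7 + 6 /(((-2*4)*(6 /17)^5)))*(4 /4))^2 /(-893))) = 245316501504*sqrt(3) /139628160997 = 3.04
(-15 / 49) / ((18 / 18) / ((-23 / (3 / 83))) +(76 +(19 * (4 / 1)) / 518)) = -0.00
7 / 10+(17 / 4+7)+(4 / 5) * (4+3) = 351 / 20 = 17.55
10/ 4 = 5/ 2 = 2.50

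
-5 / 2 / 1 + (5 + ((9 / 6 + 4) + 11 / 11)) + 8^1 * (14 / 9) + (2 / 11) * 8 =2267 / 99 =22.90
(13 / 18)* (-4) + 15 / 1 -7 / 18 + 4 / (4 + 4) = 110 / 9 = 12.22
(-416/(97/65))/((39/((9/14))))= -3120/679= -4.59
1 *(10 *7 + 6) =76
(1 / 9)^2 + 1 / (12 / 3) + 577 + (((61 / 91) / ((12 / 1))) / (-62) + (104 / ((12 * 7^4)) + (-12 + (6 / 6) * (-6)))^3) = -18980936325406353667 / 3614569104817944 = -5251.23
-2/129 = -0.02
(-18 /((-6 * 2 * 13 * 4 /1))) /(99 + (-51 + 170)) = 3 /22672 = 0.00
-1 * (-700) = 700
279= 279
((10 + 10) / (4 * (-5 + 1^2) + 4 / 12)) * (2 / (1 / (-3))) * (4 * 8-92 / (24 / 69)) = -83700 / 47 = -1780.85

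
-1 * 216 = -216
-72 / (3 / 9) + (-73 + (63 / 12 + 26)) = -1031 / 4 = -257.75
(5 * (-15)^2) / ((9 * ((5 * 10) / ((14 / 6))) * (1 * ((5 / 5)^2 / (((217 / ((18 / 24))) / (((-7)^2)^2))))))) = 310 / 441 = 0.70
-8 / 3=-2.67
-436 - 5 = -441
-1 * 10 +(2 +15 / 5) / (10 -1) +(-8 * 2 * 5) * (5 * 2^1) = -7285 / 9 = -809.44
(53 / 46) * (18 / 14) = 477 / 322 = 1.48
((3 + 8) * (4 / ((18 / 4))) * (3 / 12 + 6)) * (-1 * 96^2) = -563200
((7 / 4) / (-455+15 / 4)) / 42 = -1 / 10830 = -0.00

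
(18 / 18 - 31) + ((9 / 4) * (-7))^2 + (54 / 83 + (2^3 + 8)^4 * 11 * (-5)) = -3604261.29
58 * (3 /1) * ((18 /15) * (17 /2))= 8874 /5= 1774.80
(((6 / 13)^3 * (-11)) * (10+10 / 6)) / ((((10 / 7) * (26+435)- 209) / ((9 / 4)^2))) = -654885 / 4609306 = -0.14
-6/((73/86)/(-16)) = 8256/73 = 113.10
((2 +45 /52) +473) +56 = 27657 /52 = 531.87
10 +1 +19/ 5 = 74/ 5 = 14.80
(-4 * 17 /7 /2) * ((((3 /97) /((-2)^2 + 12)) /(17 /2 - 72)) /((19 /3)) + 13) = -413819695 /6553708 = -63.14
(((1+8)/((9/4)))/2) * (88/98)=88/49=1.80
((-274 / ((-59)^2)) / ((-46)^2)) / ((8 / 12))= -411 / 7365796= -0.00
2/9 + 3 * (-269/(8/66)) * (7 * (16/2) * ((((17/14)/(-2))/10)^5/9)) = 283674611767/1106380800000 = 0.26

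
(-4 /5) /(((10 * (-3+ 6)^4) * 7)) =-2 /14175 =-0.00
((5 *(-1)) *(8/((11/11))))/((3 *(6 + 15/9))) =-40/23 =-1.74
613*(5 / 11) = 3065 / 11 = 278.64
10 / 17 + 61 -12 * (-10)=3087 / 17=181.59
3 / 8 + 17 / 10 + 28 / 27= 3361 / 1080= 3.11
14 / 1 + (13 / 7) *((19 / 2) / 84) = 16711 / 1176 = 14.21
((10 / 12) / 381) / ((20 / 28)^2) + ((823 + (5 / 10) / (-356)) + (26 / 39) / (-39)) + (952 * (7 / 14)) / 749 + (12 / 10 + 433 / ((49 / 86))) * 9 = 2128356071893367 / 277344423720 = 7674.05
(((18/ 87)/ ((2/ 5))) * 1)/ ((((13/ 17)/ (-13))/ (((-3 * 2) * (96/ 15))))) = 9792/ 29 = 337.66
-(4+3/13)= -4.23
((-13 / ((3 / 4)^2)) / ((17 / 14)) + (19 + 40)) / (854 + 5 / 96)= 195680 / 4181439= 0.05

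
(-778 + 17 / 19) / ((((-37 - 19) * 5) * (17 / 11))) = 1.80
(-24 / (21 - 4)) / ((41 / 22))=-528 / 697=-0.76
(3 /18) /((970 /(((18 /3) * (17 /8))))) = 17 /7760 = 0.00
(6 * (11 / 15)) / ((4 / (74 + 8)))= 451 / 5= 90.20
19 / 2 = 9.50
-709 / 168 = -4.22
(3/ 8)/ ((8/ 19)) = 57/ 64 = 0.89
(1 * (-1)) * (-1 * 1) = 1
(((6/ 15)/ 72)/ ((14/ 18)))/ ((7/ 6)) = 3/ 490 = 0.01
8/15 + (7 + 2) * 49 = 6623/15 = 441.53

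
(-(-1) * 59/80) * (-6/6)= -59/80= -0.74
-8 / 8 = -1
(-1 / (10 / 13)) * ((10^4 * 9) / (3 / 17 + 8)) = -1989000 / 139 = -14309.35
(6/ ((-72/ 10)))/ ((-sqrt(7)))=5 *sqrt(7)/ 42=0.31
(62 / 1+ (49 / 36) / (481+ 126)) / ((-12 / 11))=-56.84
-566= -566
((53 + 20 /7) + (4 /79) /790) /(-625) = -12201169 /136521875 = -0.09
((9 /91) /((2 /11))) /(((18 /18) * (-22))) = -9 /364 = -0.02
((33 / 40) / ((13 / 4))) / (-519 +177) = -11 / 14820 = -0.00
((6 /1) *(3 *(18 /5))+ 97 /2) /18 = 1133 /180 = 6.29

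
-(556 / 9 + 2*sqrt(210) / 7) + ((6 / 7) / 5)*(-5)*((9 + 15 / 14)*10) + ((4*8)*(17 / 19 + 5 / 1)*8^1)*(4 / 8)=602.28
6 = 6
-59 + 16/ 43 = -58.63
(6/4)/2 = 0.75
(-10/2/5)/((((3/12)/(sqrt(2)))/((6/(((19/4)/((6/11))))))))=-576 *sqrt(2)/209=-3.90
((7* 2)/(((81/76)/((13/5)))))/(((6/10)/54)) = 27664/9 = 3073.78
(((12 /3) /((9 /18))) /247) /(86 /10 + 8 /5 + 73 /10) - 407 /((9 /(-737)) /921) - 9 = 30695795.34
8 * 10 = 80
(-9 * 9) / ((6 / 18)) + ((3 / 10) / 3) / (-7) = -17011 / 70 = -243.01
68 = 68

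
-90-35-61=-186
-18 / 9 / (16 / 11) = -11 / 8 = -1.38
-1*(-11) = 11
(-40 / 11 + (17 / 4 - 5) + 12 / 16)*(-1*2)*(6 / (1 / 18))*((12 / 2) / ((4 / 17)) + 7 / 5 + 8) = 301536 / 11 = 27412.36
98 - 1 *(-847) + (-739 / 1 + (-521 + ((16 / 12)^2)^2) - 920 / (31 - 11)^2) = -254453 / 810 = -314.14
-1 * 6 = -6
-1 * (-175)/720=35/144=0.24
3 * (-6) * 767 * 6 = -82836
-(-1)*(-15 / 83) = -15 / 83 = -0.18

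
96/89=1.08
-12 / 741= -4 / 247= -0.02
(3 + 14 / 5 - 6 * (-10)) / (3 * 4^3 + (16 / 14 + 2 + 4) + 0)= 2303 / 6970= 0.33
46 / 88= 23 / 44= 0.52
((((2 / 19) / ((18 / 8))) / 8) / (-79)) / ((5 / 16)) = -16 / 67545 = -0.00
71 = 71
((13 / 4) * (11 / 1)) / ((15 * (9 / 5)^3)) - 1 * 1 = -5173 / 8748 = -0.59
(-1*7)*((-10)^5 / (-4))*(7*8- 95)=6825000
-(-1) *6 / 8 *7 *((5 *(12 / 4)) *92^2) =666540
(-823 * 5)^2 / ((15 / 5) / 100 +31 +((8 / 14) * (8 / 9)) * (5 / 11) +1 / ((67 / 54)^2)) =5267718018832500 / 9926954131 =530647.97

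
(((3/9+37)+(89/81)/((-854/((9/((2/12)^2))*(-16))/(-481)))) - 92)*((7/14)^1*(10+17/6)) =-11494153/549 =-20936.53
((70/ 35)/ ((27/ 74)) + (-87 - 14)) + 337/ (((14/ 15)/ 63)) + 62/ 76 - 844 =11187913/ 513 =21808.80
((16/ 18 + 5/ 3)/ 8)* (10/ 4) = 0.80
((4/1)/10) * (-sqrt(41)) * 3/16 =-3 * sqrt(41)/40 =-0.48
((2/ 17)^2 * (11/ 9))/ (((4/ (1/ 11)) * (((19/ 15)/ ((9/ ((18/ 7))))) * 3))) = 35/ 98838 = 0.00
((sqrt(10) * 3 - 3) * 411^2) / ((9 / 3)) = -168921+168921 * sqrt(10) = 365254.10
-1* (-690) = 690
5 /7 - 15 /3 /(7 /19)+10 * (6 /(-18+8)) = -132 /7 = -18.86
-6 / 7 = -0.86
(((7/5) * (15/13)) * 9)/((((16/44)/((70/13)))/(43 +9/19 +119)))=224625555/6422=34977.51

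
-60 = -60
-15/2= -7.50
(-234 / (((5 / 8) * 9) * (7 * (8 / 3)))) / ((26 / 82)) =-246 / 35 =-7.03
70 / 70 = 1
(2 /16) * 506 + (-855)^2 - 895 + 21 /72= 17524645 /24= 730193.54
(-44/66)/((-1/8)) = 16/3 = 5.33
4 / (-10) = -2 / 5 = -0.40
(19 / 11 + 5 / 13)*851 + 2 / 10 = 1285153 / 715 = 1797.42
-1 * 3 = -3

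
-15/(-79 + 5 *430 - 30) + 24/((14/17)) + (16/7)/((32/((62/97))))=40440394/1385839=29.18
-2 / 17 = -0.12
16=16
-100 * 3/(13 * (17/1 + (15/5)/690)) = -69000/50843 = -1.36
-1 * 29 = -29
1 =1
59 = 59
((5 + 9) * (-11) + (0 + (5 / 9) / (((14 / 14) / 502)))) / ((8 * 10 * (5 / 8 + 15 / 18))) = 562 / 525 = 1.07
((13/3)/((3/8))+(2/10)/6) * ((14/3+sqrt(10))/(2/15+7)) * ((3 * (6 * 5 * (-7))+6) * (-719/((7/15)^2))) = 26203083.65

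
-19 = -19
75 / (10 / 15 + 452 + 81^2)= 225 / 21041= 0.01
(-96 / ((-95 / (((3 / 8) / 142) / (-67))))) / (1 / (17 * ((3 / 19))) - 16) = 918 / 360176255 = 0.00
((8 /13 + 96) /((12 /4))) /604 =314 /5889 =0.05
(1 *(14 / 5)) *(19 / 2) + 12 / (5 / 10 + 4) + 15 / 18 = 301 / 10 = 30.10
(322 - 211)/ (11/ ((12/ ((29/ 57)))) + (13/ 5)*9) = 379620/ 81623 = 4.65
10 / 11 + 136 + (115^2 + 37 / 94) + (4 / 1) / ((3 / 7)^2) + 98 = 125464241 / 9306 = 13482.08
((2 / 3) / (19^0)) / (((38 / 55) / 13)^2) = 511225 / 2166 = 236.02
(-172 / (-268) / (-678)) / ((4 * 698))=-43 / 126829392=-0.00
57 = 57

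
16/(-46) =-8/23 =-0.35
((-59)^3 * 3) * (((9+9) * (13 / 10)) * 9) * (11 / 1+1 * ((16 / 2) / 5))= -40873912443 / 25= -1634956497.72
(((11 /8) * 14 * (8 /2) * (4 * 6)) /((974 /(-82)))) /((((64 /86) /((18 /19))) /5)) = -990.29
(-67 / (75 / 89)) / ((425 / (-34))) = 11926 / 1875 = 6.36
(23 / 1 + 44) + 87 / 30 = 69.90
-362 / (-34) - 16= -91 / 17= -5.35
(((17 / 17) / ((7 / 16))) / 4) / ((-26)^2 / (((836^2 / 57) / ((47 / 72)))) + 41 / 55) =4414080 / 6036373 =0.73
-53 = -53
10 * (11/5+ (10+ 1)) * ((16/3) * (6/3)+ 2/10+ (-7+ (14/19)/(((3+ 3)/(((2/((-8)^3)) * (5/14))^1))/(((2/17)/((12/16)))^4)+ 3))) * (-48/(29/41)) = -4518953936711808/130466846185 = -34636.80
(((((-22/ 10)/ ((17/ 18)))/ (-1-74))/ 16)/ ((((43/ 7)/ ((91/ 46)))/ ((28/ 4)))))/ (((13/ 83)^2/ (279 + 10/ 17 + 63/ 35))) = 932522051769/ 18578365000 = 50.19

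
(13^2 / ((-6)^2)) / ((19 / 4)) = 169 / 171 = 0.99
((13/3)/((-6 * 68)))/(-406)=13/496944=0.00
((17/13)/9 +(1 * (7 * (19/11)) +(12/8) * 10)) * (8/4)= 70106/1287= 54.47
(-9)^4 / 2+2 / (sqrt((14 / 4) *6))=2 *sqrt(21) / 21+6561 / 2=3280.94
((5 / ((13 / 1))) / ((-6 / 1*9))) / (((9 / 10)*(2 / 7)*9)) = -175 / 56862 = -0.00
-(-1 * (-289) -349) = 60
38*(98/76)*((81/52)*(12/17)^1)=53.88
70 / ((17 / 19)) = 1330 / 17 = 78.24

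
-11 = -11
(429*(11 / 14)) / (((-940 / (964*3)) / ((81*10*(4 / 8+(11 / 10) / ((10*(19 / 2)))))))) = -67155187671 / 156275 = -429724.45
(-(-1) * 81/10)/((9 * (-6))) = -3/20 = -0.15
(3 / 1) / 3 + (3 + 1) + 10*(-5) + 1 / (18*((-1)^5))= -811 / 18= -45.06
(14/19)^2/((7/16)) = 448/361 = 1.24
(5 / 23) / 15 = 1 / 69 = 0.01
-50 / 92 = -25 / 46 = -0.54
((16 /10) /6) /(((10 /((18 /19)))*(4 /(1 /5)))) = 3 /2375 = 0.00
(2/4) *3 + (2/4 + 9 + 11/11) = 12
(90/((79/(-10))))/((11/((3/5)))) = -0.62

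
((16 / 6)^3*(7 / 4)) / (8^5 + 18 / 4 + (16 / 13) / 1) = 3328 / 3286737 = 0.00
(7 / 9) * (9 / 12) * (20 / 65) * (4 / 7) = 4 / 39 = 0.10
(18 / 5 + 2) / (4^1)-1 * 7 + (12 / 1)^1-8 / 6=5.07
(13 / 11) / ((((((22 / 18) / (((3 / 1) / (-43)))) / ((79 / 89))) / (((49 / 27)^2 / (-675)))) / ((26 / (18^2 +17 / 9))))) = 9158786 / 392900772825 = 0.00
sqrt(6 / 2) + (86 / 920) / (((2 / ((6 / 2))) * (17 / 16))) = 258 / 1955 + sqrt(3) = 1.86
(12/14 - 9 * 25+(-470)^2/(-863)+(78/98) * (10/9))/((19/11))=-668746067/2410359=-277.45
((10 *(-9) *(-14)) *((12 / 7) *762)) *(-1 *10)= -16459200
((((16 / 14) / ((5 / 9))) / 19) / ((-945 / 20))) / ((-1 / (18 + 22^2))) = 16064 / 13965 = 1.15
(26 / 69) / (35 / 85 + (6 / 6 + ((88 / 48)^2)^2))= 190944 / 6440023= 0.03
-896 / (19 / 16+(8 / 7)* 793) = -0.99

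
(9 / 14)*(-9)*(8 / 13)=-324 / 91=-3.56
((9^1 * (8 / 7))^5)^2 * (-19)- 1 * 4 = -71134218610995162052 / 282475249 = -251824607156.98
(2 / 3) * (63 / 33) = 14 / 11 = 1.27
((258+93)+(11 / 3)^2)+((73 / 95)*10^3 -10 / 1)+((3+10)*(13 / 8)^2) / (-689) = 651269021 / 580032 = 1122.82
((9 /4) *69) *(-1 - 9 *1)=-3105 /2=-1552.50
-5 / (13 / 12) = -60 / 13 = -4.62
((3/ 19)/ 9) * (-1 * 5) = -5/ 57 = -0.09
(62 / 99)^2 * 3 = 3844 / 3267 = 1.18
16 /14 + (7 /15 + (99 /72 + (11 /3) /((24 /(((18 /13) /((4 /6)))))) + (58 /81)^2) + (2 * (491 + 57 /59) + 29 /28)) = 696617207899 /704520180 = 988.78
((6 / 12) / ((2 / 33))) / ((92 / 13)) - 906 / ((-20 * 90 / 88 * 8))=184987 / 27600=6.70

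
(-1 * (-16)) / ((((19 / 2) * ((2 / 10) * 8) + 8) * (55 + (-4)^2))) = 20 / 2059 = 0.01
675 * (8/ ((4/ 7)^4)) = 1620675/ 32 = 50646.09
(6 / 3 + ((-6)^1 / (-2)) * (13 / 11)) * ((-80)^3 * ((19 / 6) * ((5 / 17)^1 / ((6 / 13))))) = -9642880000 / 1683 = -5729578.13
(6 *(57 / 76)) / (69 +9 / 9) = 9 / 140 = 0.06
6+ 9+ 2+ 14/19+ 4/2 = 375/19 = 19.74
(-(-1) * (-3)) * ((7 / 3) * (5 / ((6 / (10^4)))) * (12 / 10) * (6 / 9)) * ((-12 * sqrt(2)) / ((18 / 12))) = 1120000 * sqrt(2) / 3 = 527973.06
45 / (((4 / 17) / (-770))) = -294525 / 2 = -147262.50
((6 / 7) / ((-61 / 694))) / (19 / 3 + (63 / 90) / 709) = -88568280 / 57530137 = -1.54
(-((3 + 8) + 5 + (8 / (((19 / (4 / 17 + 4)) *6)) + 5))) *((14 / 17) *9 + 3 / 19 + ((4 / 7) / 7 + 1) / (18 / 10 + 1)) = -12126748335 / 71569694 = -169.44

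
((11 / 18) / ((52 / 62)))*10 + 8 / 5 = 10397 / 1170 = 8.89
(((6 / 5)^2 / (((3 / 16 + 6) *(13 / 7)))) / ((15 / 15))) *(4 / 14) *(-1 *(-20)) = 512 / 715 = 0.72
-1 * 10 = -10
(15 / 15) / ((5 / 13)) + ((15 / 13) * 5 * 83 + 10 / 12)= 188089 / 390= 482.28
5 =5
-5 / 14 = -0.36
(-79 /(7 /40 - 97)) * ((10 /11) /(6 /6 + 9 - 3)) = 31600 /298221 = 0.11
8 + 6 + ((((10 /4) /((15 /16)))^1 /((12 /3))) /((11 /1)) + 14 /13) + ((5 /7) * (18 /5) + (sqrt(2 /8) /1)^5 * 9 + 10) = 2689747 /96096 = 27.99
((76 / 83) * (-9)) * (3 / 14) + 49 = 47.23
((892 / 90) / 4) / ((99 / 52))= 5798 / 4455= 1.30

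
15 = 15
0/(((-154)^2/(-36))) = 0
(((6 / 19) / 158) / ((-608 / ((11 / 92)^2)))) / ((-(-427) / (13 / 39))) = -121 / 3298282125824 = -0.00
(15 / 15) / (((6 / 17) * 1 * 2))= 17 / 12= 1.42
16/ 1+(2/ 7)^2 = 16.08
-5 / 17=-0.29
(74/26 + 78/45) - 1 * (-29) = 6548/195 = 33.58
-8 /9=-0.89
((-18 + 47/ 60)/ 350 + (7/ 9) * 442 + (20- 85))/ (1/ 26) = 228278713/ 31500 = 7246.94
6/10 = 3/5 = 0.60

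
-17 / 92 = -0.18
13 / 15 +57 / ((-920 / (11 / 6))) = 4157 / 5520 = 0.75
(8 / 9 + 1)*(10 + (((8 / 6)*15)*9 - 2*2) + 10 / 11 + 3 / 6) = 70091 / 198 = 353.99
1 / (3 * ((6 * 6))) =1 / 108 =0.01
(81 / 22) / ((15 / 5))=27 / 22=1.23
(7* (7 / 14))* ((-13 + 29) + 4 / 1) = 70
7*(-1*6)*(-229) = 9618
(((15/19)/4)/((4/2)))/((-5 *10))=-3/1520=-0.00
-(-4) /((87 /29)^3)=4 /27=0.15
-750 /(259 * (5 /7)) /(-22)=75 /407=0.18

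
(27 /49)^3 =19683 /117649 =0.17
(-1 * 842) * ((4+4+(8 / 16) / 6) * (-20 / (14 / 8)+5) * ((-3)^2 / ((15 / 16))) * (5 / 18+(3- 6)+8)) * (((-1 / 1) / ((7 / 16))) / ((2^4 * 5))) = -3103612 / 49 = -63339.02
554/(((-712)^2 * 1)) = 277/253472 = 0.00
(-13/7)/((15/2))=-26/105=-0.25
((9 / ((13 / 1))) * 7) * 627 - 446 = 33703 / 13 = 2592.54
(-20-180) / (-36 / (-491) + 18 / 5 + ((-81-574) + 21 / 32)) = 15712000 / 51116669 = 0.31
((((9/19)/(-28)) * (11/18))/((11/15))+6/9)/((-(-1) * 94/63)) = 6249/14288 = 0.44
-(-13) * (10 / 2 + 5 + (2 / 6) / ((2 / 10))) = 455 / 3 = 151.67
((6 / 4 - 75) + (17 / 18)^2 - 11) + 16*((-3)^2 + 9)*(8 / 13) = 394339 / 4212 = 93.62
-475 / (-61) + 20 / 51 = 25445 / 3111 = 8.18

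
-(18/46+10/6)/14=-71/483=-0.15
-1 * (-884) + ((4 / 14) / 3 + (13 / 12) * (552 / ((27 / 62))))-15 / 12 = 1705559 / 756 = 2256.03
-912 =-912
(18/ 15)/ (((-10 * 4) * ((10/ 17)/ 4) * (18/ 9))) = -51/ 500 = -0.10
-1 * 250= -250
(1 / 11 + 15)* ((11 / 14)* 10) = 118.57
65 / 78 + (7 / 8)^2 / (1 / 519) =398.19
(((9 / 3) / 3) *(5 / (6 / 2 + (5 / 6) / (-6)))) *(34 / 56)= 765 / 721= 1.06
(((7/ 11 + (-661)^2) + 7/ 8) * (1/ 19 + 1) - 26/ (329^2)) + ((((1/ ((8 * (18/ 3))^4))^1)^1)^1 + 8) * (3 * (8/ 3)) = 6904850665875505313/ 15011118194688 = 459982.43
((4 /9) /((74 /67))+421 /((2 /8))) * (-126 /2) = -3926342 /37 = -106117.35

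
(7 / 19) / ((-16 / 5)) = -35 / 304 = -0.12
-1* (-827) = 827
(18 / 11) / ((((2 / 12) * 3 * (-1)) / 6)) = -216 / 11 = -19.64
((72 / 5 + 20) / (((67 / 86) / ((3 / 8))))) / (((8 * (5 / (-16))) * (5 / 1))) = -11094 / 8375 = -1.32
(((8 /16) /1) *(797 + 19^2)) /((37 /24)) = 13896 /37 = 375.57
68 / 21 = 3.24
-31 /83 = -0.37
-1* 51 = -51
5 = 5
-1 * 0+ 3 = 3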